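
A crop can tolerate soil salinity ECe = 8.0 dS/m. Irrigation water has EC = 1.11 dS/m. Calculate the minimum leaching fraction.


LR = ECiw / (5*ECe - ECiw)
LR = 1.11 / (5*8.0 - 1.11)
LR = 1.11 / 38.8900

0.0285


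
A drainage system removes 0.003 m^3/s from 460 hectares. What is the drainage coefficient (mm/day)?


DC = Q * 86400 / (A * 10000) * 1000
DC = 0.003 * 86400 / (460 * 10000) * 1000
DC = 259200.0000 / 4600000

0.0563 mm/day


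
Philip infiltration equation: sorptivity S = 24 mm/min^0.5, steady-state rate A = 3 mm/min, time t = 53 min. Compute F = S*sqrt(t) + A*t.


F = S*sqrt(t) + A*t
F = 24*sqrt(53) + 3*53
F = 24*7.280110 + 159

333.7226 mm


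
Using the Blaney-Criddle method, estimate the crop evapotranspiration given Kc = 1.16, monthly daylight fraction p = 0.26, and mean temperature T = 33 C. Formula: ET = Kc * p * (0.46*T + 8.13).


ET = Kc * p * (0.46*T + 8.13)
ET = 1.16 * 0.26 * (0.46*33 + 8.13)
ET = 1.16 * 0.26 * 23.3100

7.0303 mm/day


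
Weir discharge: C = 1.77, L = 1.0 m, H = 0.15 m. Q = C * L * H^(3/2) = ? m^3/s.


Q = C * L * H^(3/2) = 1.77 * 1.0 * 0.15^1.5 = 1.77 * 1.0 * 0.058095

0.1028 m^3/s


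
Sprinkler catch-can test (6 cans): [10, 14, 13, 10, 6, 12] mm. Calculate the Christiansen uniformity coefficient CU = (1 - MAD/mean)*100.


mean = 10.833333 mm
MAD = 2.166667 mm
CU = (1 - 2.166667/10.833333)*100

80.0000 %


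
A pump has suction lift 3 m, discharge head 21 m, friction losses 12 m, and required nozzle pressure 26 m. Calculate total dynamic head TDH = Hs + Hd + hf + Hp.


TDH = Hs + Hd + hf + Hp = 3 + 21 + 12 + 26 = 62

62 m


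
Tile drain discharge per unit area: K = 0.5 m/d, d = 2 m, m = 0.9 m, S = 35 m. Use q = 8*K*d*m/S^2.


q = 8*K*d*m/S^2
q = 8*0.5*2*0.9/35^2
q = 7.2000 / 1225

0.0059 m/d


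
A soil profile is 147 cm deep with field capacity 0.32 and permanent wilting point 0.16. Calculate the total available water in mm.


AWC = (FC - PWP) * d * 10
AWC = (0.32 - 0.16) * 147 * 10
AWC = 0.1600 * 147 * 10

235.2000 mm


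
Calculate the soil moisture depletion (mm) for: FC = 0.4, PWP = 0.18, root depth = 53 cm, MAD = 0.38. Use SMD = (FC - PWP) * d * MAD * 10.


SMD = (FC - PWP) * d * MAD * 10
SMD = (0.4 - 0.18) * 53 * 0.38 * 10
SMD = 0.2200 * 53 * 0.38 * 10

44.3080 mm


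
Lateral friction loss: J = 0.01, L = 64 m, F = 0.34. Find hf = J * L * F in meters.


hf = J * L * F = 0.01 * 64 * 0.34 = 0.2176 m

0.2176 m


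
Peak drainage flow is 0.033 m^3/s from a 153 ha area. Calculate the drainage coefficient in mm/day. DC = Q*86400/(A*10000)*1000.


DC = Q * 86400 / (A * 10000) * 1000
DC = 0.033 * 86400 / (153 * 10000) * 1000
DC = 2851200.0000 / 1530000

1.8635 mm/day


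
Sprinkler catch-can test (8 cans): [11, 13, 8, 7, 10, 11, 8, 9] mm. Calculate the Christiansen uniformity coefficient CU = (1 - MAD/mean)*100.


mean = 9.625000 mm
MAD = 1.625000 mm
CU = (1 - 1.625000/9.625000)*100

83.1169 %


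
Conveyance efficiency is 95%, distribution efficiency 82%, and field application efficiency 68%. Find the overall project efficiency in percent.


Ec = 0.95, Eb = 0.82, Ea = 0.68
E = 0.95 * 0.82 * 0.68 * 100 = 52.9720%

52.9720 %


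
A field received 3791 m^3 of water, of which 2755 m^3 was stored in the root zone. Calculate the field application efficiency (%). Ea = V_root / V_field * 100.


Ea = V_root / V_field * 100 = 2755 / 3791 * 100 = 72.6721%

72.6721 %


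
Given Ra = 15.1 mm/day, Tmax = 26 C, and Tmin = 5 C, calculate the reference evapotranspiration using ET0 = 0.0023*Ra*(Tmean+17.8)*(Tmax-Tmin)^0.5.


Tmean = (Tmax + Tmin)/2 = (26 + 5)/2 = 15.5
ET0 = 0.0023 * 15.1 * (15.5 + 17.8) * sqrt(26 - 5)
ET0 = 0.0023 * 15.1 * 33.3 * 4.582576

5.2998 mm/day


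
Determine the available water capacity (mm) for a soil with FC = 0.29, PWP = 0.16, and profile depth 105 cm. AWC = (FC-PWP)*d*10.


AWC = (FC - PWP) * d * 10
AWC = (0.29 - 0.16) * 105 * 10
AWC = 0.1300 * 105 * 10

136.5000 mm


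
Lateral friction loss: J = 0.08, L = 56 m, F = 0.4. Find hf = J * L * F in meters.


hf = J * L * F = 0.08 * 56 * 0.4 = 1.7920 m

1.7920 m


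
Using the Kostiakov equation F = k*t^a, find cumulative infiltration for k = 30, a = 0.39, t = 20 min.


F = k * t^a = 30 * 20^0.39
F = 30 * 3.216634

96.4990 mm


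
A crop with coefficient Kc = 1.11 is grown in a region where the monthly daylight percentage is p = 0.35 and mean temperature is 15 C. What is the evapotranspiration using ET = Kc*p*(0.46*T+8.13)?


ET = Kc * p * (0.46*T + 8.13)
ET = 1.11 * 0.35 * (0.46*15 + 8.13)
ET = 1.11 * 0.35 * 15.0300

5.8392 mm/day


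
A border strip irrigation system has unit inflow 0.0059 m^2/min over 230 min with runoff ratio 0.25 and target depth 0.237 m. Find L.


L = q*t/((1+r)*Z)
L = 0.0059*230/((1+0.25)*0.237)
L = 1.357/0.29625

4.5806 m


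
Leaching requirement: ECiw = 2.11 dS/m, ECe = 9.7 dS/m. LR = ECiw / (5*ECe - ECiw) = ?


LR = ECiw / (5*ECe - ECiw)
LR = 2.11 / (5*9.7 - 2.11)
LR = 2.11 / 46.3900

0.0455


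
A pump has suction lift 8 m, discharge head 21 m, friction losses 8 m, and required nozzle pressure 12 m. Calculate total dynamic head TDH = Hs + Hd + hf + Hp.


TDH = Hs + Hd + hf + Hp = 8 + 21 + 8 + 12 = 49

49 m


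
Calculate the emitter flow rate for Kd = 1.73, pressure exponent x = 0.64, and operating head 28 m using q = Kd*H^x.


q = Kd * H^x = 1.73 * 28^0.64 = 1.73 * 8.436866

14.5958 L/h


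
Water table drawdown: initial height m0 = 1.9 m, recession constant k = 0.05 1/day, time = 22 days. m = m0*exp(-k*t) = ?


m = m0 * exp(-k*t)
m = 1.9 * exp(-0.05 * 22)
m = 1.9 * exp(-1.1000)

0.6325 m


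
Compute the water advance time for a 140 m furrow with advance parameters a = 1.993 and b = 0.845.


t = (L/a)^(1/b)
t = (140/1.993)^(1/0.845)
t = 70.245861^(1/0.845)

153.2322 min


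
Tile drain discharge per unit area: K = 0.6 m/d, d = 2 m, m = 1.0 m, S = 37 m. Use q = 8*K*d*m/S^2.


q = 8*K*d*m/S^2
q = 8*0.6*2*1.0/37^2
q = 9.6000 / 1369

0.0070 m/d


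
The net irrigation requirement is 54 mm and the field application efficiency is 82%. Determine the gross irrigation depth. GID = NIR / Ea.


Ea = 82% = 0.82
GID = NIR / Ea = 54 / 0.82 = 65.8537 mm

65.8537 mm


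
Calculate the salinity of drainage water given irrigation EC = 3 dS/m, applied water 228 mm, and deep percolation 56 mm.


EC_dw = EC_iw * D_iw / D_dw
EC_dw = 3 * 228 / 56
EC_dw = 684 / 56

12.2143 dS/m


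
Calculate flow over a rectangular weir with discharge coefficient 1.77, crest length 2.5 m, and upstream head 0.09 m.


Q = C * L * H^(3/2) = 1.77 * 2.5 * 0.09^1.5 = 1.77 * 2.5 * 0.027000

0.1195 m^3/s


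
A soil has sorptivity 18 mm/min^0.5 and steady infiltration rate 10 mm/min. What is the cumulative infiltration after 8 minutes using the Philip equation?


F = S*sqrt(t) + A*t
F = 18*sqrt(8) + 10*8
F = 18*2.828427 + 80

130.9117 mm


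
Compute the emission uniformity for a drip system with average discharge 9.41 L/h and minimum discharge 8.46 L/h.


EU = (q_min/q_avg)*100 = (8.46/9.41)*100 = 89.9044%

89.9044 %


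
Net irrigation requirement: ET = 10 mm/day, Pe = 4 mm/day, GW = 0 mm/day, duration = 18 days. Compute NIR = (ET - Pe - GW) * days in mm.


Daily deficit = ET - Pe - GW = 10 - 4 - 0 = 6 mm/day
NIR = 6 * 18 = 108 mm

108.0000 mm


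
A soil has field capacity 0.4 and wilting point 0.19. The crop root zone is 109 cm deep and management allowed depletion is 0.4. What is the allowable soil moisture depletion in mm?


SMD = (FC - PWP) * d * MAD * 10
SMD = (0.4 - 0.19) * 109 * 0.4 * 10
SMD = 0.2100 * 109 * 0.4 * 10

91.5600 mm


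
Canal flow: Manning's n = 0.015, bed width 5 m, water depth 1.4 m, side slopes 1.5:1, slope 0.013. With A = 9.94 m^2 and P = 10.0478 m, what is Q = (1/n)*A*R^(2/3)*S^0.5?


R = A/P = 9.94/10.0478 = 0.989271
Q = (1/0.015) * 9.94 * 0.989271^(2/3) * 0.013^0.5

75.0142 m^3/s


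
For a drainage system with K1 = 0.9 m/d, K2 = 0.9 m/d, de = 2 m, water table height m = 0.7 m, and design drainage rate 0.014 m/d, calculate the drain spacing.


S^2 = 8*K2*de*m/q + 4*K1*m^2/q
S^2 = 8*0.9*2*0.7/0.014 + 4*0.9*0.7^2/0.014
S = sqrt(846.0000)

29.0861 m


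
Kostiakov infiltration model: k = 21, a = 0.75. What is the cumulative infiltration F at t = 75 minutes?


F = k * t^a = 21 * 75^0.75
F = 21 * 25.485664

535.1989 mm


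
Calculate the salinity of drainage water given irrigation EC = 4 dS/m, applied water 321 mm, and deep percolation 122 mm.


EC_dw = EC_iw * D_iw / D_dw
EC_dw = 4 * 321 / 122
EC_dw = 1284 / 122

10.5246 dS/m


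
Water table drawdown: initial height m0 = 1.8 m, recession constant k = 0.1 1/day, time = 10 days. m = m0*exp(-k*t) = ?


m = m0 * exp(-k*t)
m = 1.8 * exp(-0.1 * 10)
m = 1.8 * exp(-1.0000)

0.6622 m


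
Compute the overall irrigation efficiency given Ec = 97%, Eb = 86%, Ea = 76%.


Ec = 0.97, Eb = 0.86, Ea = 0.76
E = 0.97 * 0.86 * 0.76 * 100 = 63.3992%

63.3992 %


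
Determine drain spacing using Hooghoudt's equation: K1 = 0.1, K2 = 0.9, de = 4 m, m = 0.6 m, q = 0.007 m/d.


S^2 = 8*K2*de*m/q + 4*K1*m^2/q
S^2 = 8*0.9*4*0.6/0.007 + 4*0.1*0.6^2/0.007
S = sqrt(2489.1429)

49.8913 m


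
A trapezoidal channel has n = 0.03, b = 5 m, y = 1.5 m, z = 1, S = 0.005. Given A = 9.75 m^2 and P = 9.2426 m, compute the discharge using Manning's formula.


R = A/P = 9.75/9.2426 = 1.054898
Q = (1/0.03) * 9.75 * 1.054898^(2/3) * 0.005^0.5

23.8145 m^3/s


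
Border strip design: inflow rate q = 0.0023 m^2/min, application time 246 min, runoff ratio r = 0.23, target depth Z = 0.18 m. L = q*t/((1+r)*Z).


L = q*t/((1+r)*Z)
L = 0.0023*246/((1+0.23)*0.18)
L = 0.5658/0.2214

2.5556 m


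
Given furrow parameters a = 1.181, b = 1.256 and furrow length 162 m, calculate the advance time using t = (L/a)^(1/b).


t = (L/a)^(1/b)
t = (162/1.181)^(1/1.256)
t = 137.171888^(1/1.256)

50.3088 min


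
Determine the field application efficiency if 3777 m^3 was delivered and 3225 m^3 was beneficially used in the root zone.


Ea = V_root / V_field * 100 = 3225 / 3777 * 100 = 85.3852%

85.3852 %


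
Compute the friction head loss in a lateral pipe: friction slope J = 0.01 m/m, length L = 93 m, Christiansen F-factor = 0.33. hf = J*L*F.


hf = J * L * F = 0.01 * 93 * 0.33 = 0.3069 m

0.3069 m


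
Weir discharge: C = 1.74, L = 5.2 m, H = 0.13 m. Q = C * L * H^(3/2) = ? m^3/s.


Q = C * L * H^(3/2) = 1.74 * 5.2 * 0.13^1.5 = 1.74 * 5.2 * 0.046872

0.4241 m^3/s


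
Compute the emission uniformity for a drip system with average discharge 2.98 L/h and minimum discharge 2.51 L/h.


EU = (q_min/q_avg)*100 = (2.51/2.98)*100 = 84.2282%

84.2282 %


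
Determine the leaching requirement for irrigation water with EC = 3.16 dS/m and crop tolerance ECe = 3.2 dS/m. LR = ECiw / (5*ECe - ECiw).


LR = ECiw / (5*ECe - ECiw)
LR = 3.16 / (5*3.2 - 3.16)
LR = 3.16 / 12.8400

0.2461


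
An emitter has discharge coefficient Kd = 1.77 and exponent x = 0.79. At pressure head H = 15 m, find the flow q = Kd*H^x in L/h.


q = Kd * H^x = 1.77 * 15^0.79 = 1.77 * 8.493997

15.0344 L/h


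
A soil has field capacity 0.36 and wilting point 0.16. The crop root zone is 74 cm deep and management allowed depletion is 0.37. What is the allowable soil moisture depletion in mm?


SMD = (FC - PWP) * d * MAD * 10
SMD = (0.36 - 0.16) * 74 * 0.37 * 10
SMD = 0.2000 * 74 * 0.37 * 10

54.7600 mm


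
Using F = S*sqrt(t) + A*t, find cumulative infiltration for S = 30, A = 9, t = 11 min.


F = S*sqrt(t) + A*t
F = 30*sqrt(11) + 9*11
F = 30*3.316625 + 99

198.4988 mm


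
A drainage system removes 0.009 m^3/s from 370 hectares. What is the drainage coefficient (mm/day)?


DC = Q * 86400 / (A * 10000) * 1000
DC = 0.009 * 86400 / (370 * 10000) * 1000
DC = 777600.0000 / 3700000

0.2102 mm/day


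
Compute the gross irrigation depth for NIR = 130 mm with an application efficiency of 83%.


Ea = 83% = 0.83
GID = NIR / Ea = 130 / 0.83 = 156.6265 mm

156.6265 mm


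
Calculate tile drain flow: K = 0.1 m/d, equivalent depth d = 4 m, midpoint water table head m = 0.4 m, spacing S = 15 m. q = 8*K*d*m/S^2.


q = 8*K*d*m/S^2
q = 8*0.1*4*0.4/15^2
q = 1.2800 / 225

0.0057 m/d


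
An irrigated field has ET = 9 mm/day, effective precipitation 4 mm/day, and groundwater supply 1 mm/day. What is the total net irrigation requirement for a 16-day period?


Daily deficit = ET - Pe - GW = 9 - 4 - 1 = 4 mm/day
NIR = 4 * 16 = 64 mm

64.0000 mm


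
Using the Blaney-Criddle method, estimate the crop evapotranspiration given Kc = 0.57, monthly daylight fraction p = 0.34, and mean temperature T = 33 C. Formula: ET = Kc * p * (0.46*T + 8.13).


ET = Kc * p * (0.46*T + 8.13)
ET = 0.57 * 0.34 * (0.46*33 + 8.13)
ET = 0.57 * 0.34 * 23.3100

4.5175 mm/day


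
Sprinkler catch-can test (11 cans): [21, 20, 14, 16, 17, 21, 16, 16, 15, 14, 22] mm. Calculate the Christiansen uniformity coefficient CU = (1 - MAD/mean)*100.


mean = 17.454545 mm
MAD = 2.578512 mm
CU = (1 - 2.578512/17.454545)*100

85.2273 %


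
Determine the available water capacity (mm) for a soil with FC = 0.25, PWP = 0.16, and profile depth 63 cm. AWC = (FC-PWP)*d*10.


AWC = (FC - PWP) * d * 10
AWC = (0.25 - 0.16) * 63 * 10
AWC = 0.0900 * 63 * 10

56.7000 mm


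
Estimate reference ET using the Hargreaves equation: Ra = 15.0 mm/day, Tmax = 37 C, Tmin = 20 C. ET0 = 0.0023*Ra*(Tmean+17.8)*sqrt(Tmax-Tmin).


Tmean = (Tmax + Tmin)/2 = (37 + 20)/2 = 28.5
ET0 = 0.0023 * 15.0 * (28.5 + 17.8) * sqrt(37 - 20)
ET0 = 0.0023 * 15.0 * 46.3 * 4.123106

6.5860 mm/day


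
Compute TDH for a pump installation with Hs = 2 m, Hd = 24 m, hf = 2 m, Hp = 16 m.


TDH = Hs + Hd + hf + Hp = 2 + 24 + 2 + 16 = 44

44 m


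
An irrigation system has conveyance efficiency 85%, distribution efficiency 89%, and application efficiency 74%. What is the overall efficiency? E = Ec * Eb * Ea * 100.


Ec = 0.85, Eb = 0.89, Ea = 0.74
E = 0.85 * 0.89 * 0.74 * 100 = 55.9810%

55.9810 %


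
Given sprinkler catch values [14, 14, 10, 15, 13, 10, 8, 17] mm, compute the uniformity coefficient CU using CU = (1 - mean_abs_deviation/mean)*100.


mean = 12.625000 mm
MAD = 2.468750 mm
CU = (1 - 2.468750/12.625000)*100

80.4455 %


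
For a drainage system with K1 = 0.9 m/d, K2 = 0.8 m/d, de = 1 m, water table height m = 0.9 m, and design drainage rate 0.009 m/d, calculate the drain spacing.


S^2 = 8*K2*de*m/q + 4*K1*m^2/q
S^2 = 8*0.8*1*0.9/0.009 + 4*0.9*0.9^2/0.009
S = sqrt(964.0000)

31.0483 m


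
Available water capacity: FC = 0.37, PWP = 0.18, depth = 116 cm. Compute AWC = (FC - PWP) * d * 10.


AWC = (FC - PWP) * d * 10
AWC = (0.37 - 0.18) * 116 * 10
AWC = 0.1900 * 116 * 10

220.4000 mm


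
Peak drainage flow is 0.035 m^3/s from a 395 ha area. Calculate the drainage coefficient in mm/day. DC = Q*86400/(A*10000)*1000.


DC = Q * 86400 / (A * 10000) * 1000
DC = 0.035 * 86400 / (395 * 10000) * 1000
DC = 3024000.0000 / 3950000

0.7656 mm/day


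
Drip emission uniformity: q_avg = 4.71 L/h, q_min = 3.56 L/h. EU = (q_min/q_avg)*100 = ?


EU = (q_min/q_avg)*100 = (3.56/4.71)*100 = 75.5839%

75.5839 %


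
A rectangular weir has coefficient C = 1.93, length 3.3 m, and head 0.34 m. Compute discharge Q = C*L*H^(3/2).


Q = C * L * H^(3/2) = 1.93 * 3.3 * 0.34^1.5 = 1.93 * 3.3 * 0.198252

1.2627 m^3/s


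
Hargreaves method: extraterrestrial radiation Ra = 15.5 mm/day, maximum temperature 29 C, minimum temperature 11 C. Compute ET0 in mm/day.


Tmean = (Tmax + Tmin)/2 = (29 + 11)/2 = 20.0
ET0 = 0.0023 * 15.5 * (20.0 + 17.8) * sqrt(29 - 11)
ET0 = 0.0023 * 15.5 * 37.8 * 4.242641

5.7173 mm/day


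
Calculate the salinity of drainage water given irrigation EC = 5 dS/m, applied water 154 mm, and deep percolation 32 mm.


EC_dw = EC_iw * D_iw / D_dw
EC_dw = 5 * 154 / 32
EC_dw = 770 / 32

24.0625 dS/m


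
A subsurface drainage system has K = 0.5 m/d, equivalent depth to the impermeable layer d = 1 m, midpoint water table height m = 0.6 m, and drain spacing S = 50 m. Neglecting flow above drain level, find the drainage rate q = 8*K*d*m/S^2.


q = 8*K*d*m/S^2
q = 8*0.5*1*0.6/50^2
q = 2.4000 / 2500

9.6000e-04 m/d


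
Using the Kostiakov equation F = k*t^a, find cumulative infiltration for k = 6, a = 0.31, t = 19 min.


F = k * t^a = 6 * 19^0.31
F = 6 * 2.491229

14.9474 mm


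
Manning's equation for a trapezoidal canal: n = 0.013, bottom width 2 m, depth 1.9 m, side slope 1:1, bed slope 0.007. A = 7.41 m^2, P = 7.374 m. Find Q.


R = A/P = 7.41/7.374 = 1.004882
Q = (1/0.013) * 7.41 * 1.004882^(2/3) * 0.007^0.5

47.8447 m^3/s


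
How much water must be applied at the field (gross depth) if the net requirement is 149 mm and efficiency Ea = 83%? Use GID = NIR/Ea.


Ea = 83% = 0.83
GID = NIR / Ea = 149 / 0.83 = 179.5181 mm

179.5181 mm


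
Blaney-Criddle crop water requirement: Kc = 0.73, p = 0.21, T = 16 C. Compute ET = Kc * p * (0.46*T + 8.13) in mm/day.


ET = Kc * p * (0.46*T + 8.13)
ET = 0.73 * 0.21 * (0.46*16 + 8.13)
ET = 0.73 * 0.21 * 15.4900

2.3746 mm/day


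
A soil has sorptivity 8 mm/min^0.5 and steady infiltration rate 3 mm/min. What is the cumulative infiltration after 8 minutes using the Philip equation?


F = S*sqrt(t) + A*t
F = 8*sqrt(8) + 3*8
F = 8*2.828427 + 24

46.6274 mm


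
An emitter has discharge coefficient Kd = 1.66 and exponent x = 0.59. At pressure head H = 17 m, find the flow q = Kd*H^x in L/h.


q = Kd * H^x = 1.66 * 17^0.59 = 1.66 * 5.320652

8.8323 L/h


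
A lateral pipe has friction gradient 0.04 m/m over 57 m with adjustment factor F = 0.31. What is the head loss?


hf = J * L * F = 0.04 * 57 * 0.31 = 0.7068 m

0.7068 m


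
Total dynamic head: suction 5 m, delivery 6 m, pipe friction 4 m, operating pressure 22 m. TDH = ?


TDH = Hs + Hd + hf + Hp = 5 + 6 + 4 + 22 = 37

37 m


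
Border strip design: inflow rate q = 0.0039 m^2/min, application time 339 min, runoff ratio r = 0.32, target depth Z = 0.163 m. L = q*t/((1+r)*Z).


L = q*t/((1+r)*Z)
L = 0.0039*339/((1+0.32)*0.163)
L = 1.3221/0.21516

6.1447 m


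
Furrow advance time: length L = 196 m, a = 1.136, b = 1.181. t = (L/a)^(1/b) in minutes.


t = (L/a)^(1/b)
t = (196/1.136)^(1/1.181)
t = 172.535211^(1/1.181)

78.3527 min


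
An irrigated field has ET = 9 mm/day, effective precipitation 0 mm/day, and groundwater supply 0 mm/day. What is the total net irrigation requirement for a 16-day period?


Daily deficit = ET - Pe - GW = 9 - 0 - 0 = 9 mm/day
NIR = 9 * 16 = 144 mm

144.0000 mm


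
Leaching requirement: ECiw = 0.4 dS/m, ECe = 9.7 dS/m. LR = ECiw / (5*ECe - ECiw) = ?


LR = ECiw / (5*ECe - ECiw)
LR = 0.4 / (5*9.7 - 0.4)
LR = 0.4 / 48.1000

0.0083


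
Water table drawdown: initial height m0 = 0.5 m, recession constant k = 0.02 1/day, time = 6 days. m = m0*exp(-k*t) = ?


m = m0 * exp(-k*t)
m = 0.5 * exp(-0.02 * 6)
m = 0.5 * exp(-0.1200)

0.4435 m


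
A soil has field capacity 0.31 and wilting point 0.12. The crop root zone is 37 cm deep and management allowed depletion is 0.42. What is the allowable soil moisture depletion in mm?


SMD = (FC - PWP) * d * MAD * 10
SMD = (0.31 - 0.12) * 37 * 0.42 * 10
SMD = 0.1900 * 37 * 0.42 * 10

29.5260 mm


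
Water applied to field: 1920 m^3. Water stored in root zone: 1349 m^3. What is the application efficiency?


Ea = V_root / V_field * 100 = 1349 / 1920 * 100 = 70.2604%

70.2604 %


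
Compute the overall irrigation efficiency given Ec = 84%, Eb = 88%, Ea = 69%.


Ec = 0.84, Eb = 0.88, Ea = 0.69
E = 0.84 * 0.88 * 0.69 * 100 = 51.0048%

51.0048 %


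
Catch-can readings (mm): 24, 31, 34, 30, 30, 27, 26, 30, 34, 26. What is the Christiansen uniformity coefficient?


mean = 29.200000 mm
MAD = 2.760000 mm
CU = (1 - 2.760000/29.200000)*100

90.5479 %


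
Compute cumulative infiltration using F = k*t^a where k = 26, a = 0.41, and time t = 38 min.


F = k * t^a = 26 * 38^0.41
F = 26 * 4.443358

115.5273 mm


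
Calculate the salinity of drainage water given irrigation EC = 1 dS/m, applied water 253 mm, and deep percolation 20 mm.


EC_dw = EC_iw * D_iw / D_dw
EC_dw = 1 * 253 / 20
EC_dw = 253 / 20

12.6500 dS/m


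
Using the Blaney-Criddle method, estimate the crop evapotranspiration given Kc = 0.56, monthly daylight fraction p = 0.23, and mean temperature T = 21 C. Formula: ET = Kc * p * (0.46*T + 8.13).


ET = Kc * p * (0.46*T + 8.13)
ET = 0.56 * 0.23 * (0.46*21 + 8.13)
ET = 0.56 * 0.23 * 17.7900

2.2914 mm/day


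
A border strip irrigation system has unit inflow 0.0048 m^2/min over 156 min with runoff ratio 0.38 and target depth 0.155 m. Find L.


L = q*t/((1+r)*Z)
L = 0.0048*156/((1+0.38)*0.155)
L = 0.7488/0.2139

3.5007 m


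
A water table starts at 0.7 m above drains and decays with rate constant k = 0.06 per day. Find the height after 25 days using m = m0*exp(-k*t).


m = m0 * exp(-k*t)
m = 0.7 * exp(-0.06 * 25)
m = 0.7 * exp(-1.5000)

0.1562 m


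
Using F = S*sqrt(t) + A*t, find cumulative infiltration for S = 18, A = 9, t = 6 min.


F = S*sqrt(t) + A*t
F = 18*sqrt(6) + 9*6
F = 18*2.449490 + 54

98.0908 mm


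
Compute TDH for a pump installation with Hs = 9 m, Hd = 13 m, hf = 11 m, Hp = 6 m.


TDH = Hs + Hd + hf + Hp = 9 + 13 + 11 + 6 = 39

39 m


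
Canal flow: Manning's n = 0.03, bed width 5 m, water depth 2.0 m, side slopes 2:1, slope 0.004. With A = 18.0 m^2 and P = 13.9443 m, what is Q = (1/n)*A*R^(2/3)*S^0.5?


R = A/P = 18.0/13.9443 = 1.290850
Q = (1/0.03) * 18.0 * 1.290850^(2/3) * 0.004^0.5

44.9882 m^3/s


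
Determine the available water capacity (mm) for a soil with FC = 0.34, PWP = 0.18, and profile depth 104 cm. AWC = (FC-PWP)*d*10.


AWC = (FC - PWP) * d * 10
AWC = (0.34 - 0.18) * 104 * 10
AWC = 0.1600 * 104 * 10

166.4000 mm


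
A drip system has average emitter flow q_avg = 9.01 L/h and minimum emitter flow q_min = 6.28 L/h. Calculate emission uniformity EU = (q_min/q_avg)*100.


EU = (q_min/q_avg)*100 = (6.28/9.01)*100 = 69.7003%

69.7003 %


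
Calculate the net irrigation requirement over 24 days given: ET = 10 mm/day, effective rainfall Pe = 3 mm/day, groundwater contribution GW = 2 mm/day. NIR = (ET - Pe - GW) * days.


Daily deficit = ET - Pe - GW = 10 - 3 - 2 = 5 mm/day
NIR = 5 * 24 = 120 mm

120.0000 mm


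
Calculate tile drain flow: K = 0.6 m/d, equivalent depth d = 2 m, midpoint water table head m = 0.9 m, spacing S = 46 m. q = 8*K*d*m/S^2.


q = 8*K*d*m/S^2
q = 8*0.6*2*0.9/46^2
q = 8.6400 / 2116

0.0041 m/d


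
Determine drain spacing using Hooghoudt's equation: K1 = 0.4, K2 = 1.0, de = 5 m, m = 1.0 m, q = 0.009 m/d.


S^2 = 8*K2*de*m/q + 4*K1*m^2/q
S^2 = 8*1.0*5*1.0/0.009 + 4*0.4*1.0^2/0.009
S = sqrt(4622.2222)

67.9869 m


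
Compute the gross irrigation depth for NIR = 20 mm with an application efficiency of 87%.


Ea = 87% = 0.87
GID = NIR / Ea = 20 / 0.87 = 22.9885 mm

22.9885 mm


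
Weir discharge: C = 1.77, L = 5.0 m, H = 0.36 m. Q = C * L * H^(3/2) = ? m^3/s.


Q = C * L * H^(3/2) = 1.77 * 5.0 * 0.36^1.5 = 1.77 * 5.0 * 0.216000

1.9116 m^3/s


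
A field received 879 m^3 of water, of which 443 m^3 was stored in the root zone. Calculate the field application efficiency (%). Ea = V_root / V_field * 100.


Ea = V_root / V_field * 100 = 443 / 879 * 100 = 50.3982%

50.3982 %


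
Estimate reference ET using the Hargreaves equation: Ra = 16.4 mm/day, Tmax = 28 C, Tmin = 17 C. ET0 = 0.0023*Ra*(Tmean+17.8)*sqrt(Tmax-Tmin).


Tmean = (Tmax + Tmin)/2 = (28 + 17)/2 = 22.5
ET0 = 0.0023 * 16.4 * (22.5 + 17.8) * sqrt(28 - 17)
ET0 = 0.0023 * 16.4 * 40.3 * 3.316625

5.0417 mm/day


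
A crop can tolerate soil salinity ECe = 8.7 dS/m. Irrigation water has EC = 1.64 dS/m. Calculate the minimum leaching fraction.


LR = ECiw / (5*ECe - ECiw)
LR = 1.64 / (5*8.7 - 1.64)
LR = 1.64 / 41.8600

0.0392


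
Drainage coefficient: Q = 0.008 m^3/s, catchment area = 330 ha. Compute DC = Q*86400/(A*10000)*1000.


DC = Q * 86400 / (A * 10000) * 1000
DC = 0.008 * 86400 / (330 * 10000) * 1000
DC = 691200.0000 / 3300000

0.2095 mm/day


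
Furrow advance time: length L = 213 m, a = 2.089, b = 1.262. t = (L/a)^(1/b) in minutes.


t = (L/a)^(1/b)
t = (213/2.089)^(1/1.262)
t = 101.962662^(1/1.262)

39.0369 min


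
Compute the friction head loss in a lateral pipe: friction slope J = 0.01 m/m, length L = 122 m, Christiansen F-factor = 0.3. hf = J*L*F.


hf = J * L * F = 0.01 * 122 * 0.3 = 0.3660 m

0.3660 m


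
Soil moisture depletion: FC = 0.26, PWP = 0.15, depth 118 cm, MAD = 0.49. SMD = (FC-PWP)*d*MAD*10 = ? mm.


SMD = (FC - PWP) * d * MAD * 10
SMD = (0.26 - 0.15) * 118 * 0.49 * 10
SMD = 0.1100 * 118 * 0.49 * 10

63.6020 mm


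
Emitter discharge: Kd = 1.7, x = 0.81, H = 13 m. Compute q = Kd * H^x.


q = Kd * H^x = 1.7 * 13^0.81 = 1.7 * 7.985353

13.5751 L/h


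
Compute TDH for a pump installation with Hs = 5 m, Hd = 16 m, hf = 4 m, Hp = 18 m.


TDH = Hs + Hd + hf + Hp = 5 + 16 + 4 + 18 = 43

43 m


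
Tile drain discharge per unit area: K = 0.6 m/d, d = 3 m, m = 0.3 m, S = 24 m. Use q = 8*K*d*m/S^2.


q = 8*K*d*m/S^2
q = 8*0.6*3*0.3/24^2
q = 4.3200 / 576

0.0075 m/d


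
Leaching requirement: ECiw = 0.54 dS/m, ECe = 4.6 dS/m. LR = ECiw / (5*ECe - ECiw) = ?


LR = ECiw / (5*ECe - ECiw)
LR = 0.54 / (5*4.6 - 0.54)
LR = 0.54 / 22.4600

0.0240


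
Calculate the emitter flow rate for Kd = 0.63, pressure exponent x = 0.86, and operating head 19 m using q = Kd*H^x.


q = Kd * H^x = 0.63 * 19^0.86 = 0.63 * 12.581375

7.9263 L/h


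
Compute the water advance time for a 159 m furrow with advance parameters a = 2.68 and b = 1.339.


t = (L/a)^(1/b)
t = (159/2.68)^(1/1.339)
t = 59.328358^(1/1.339)

21.1017 min


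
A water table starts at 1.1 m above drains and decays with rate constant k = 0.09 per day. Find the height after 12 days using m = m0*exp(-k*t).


m = m0 * exp(-k*t)
m = 1.1 * exp(-0.09 * 12)
m = 1.1 * exp(-1.0800)

0.3736 m


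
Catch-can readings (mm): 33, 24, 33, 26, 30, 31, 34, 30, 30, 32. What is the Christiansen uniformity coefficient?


mean = 30.300000 mm
MAD = 2.300000 mm
CU = (1 - 2.300000/30.300000)*100

92.4092 %


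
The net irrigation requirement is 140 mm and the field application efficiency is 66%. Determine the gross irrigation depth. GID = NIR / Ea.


Ea = 66% = 0.66
GID = NIR / Ea = 140 / 0.66 = 212.1212 mm

212.1212 mm


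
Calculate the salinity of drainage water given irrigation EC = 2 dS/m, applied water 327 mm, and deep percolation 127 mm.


EC_dw = EC_iw * D_iw / D_dw
EC_dw = 2 * 327 / 127
EC_dw = 654 / 127

5.1496 dS/m


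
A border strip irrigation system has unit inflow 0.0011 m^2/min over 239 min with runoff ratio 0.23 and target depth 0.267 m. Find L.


L = q*t/((1+r)*Z)
L = 0.0011*239/((1+0.23)*0.267)
L = 0.2629/0.32841

0.8005 m


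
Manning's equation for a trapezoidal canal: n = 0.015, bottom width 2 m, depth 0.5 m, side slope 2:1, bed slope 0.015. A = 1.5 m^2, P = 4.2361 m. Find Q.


R = A/P = 1.5/4.2361 = 0.354099
Q = (1/0.015) * 1.5 * 0.354099^(2/3) * 0.015^0.5

6.1300 m^3/s


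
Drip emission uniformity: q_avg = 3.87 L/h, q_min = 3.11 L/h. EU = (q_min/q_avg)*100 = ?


EU = (q_min/q_avg)*100 = (3.11/3.87)*100 = 80.3618%

80.3618 %


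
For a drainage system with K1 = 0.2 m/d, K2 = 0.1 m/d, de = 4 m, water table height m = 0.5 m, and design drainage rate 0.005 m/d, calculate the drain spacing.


S^2 = 8*K2*de*m/q + 4*K1*m^2/q
S^2 = 8*0.1*4*0.5/0.005 + 4*0.2*0.5^2/0.005
S = sqrt(360.0000)

18.9737 m


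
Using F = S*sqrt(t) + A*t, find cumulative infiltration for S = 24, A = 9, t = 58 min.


F = S*sqrt(t) + A*t
F = 24*sqrt(58) + 9*58
F = 24*7.615773 + 522

704.7786 mm


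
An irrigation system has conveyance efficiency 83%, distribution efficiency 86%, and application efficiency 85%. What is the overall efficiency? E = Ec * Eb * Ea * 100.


Ec = 0.83, Eb = 0.86, Ea = 0.85
E = 0.83 * 0.86 * 0.85 * 100 = 60.6730%

60.6730 %


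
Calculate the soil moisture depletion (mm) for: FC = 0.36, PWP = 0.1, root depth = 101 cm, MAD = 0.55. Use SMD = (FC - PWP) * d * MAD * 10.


SMD = (FC - PWP) * d * MAD * 10
SMD = (0.36 - 0.1) * 101 * 0.55 * 10
SMD = 0.2600 * 101 * 0.55 * 10

144.4300 mm


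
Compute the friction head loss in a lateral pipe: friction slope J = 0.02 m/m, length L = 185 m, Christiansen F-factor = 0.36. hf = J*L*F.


hf = J * L * F = 0.02 * 185 * 0.36 = 1.3320 m

1.3320 m


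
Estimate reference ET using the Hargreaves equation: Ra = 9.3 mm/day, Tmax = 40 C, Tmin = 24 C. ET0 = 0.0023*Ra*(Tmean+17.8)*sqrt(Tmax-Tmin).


Tmean = (Tmax + Tmin)/2 = (40 + 24)/2 = 32.0
ET0 = 0.0023 * 9.3 * (32.0 + 17.8) * sqrt(40 - 24)
ET0 = 0.0023 * 9.3 * 49.8 * 4.000000

4.2609 mm/day


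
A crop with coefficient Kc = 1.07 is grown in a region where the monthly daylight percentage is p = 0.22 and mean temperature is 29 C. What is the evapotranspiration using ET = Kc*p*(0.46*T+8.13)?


ET = Kc * p * (0.46*T + 8.13)
ET = 1.07 * 0.22 * (0.46*29 + 8.13)
ET = 1.07 * 0.22 * 21.4700

5.0540 mm/day


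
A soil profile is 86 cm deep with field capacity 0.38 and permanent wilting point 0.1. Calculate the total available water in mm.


AWC = (FC - PWP) * d * 10
AWC = (0.38 - 0.1) * 86 * 10
AWC = 0.2800 * 86 * 10

240.8000 mm


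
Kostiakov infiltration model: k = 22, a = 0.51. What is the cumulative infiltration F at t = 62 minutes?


F = k * t^a = 22 * 62^0.51
F = 22 * 8.205778

180.5271 mm


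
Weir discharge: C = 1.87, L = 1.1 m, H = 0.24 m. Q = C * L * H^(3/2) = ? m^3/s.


Q = C * L * H^(3/2) = 1.87 * 1.1 * 0.24^1.5 = 1.87 * 1.1 * 0.117576

0.2419 m^3/s


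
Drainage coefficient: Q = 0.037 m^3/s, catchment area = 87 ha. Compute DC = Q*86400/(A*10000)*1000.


DC = Q * 86400 / (A * 10000) * 1000
DC = 0.037 * 86400 / (87 * 10000) * 1000
DC = 3196800.0000 / 870000

3.6745 mm/day


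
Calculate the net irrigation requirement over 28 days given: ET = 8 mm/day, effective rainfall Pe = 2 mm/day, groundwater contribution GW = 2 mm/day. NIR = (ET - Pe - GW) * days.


Daily deficit = ET - Pe - GW = 8 - 2 - 2 = 4 mm/day
NIR = 4 * 28 = 112 mm

112.0000 mm


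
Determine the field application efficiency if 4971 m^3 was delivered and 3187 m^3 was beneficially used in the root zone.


Ea = V_root / V_field * 100 = 3187 / 4971 * 100 = 64.1118%

64.1118 %


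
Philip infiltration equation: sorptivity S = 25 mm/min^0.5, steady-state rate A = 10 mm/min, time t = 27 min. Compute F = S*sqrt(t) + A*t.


F = S*sqrt(t) + A*t
F = 25*sqrt(27) + 10*27
F = 25*5.196152 + 270

399.9038 mm


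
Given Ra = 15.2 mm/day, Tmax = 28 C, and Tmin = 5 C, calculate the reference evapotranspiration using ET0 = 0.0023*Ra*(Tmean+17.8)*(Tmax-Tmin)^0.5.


Tmean = (Tmax + Tmin)/2 = (28 + 5)/2 = 16.5
ET0 = 0.0023 * 15.2 * (16.5 + 17.8) * sqrt(28 - 5)
ET0 = 0.0023 * 15.2 * 34.3 * 4.795832

5.7508 mm/day


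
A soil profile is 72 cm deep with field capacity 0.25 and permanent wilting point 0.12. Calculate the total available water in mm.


AWC = (FC - PWP) * d * 10
AWC = (0.25 - 0.12) * 72 * 10
AWC = 0.1300 * 72 * 10

93.6000 mm


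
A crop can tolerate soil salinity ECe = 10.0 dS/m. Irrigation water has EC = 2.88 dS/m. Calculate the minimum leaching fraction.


LR = ECiw / (5*ECe - ECiw)
LR = 2.88 / (5*10.0 - 2.88)
LR = 2.88 / 47.1200

0.0611


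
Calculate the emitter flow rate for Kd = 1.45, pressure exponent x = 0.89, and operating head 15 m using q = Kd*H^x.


q = Kd * H^x = 1.45 * 15^0.89 = 1.45 * 11.135795

16.1469 L/h


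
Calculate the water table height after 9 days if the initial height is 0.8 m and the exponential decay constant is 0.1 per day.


m = m0 * exp(-k*t)
m = 0.8 * exp(-0.1 * 9)
m = 0.8 * exp(-0.9000)

0.3253 m


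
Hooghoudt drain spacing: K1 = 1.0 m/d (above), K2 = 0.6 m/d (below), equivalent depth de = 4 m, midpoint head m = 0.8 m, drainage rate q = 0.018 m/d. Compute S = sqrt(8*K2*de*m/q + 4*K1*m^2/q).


S^2 = 8*K2*de*m/q + 4*K1*m^2/q
S^2 = 8*0.6*4*0.8/0.018 + 4*1.0*0.8^2/0.018
S = sqrt(995.5556)

31.5524 m


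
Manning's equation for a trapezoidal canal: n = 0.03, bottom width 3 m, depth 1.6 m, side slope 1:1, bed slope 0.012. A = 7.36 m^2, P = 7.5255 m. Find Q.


R = A/P = 7.36/7.5255 = 0.978008
Q = (1/0.03) * 7.36 * 0.978008^(2/3) * 0.012^0.5

26.4794 m^3/s


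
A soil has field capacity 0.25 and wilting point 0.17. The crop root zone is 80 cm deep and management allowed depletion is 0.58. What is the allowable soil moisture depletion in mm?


SMD = (FC - PWP) * d * MAD * 10
SMD = (0.25 - 0.17) * 80 * 0.58 * 10
SMD = 0.0800 * 80 * 0.58 * 10

37.1200 mm


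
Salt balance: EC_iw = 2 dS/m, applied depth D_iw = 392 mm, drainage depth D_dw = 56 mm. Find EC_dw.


EC_dw = EC_iw * D_iw / D_dw
EC_dw = 2 * 392 / 56
EC_dw = 784 / 56

14.0000 dS/m


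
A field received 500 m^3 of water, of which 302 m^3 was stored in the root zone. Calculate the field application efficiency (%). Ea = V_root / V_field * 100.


Ea = V_root / V_field * 100 = 302 / 500 * 100 = 60.4000%

60.4000 %


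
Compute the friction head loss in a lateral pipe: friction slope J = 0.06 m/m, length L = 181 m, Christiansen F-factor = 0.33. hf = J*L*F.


hf = J * L * F = 0.06 * 181 * 0.33 = 3.5838 m

3.5838 m


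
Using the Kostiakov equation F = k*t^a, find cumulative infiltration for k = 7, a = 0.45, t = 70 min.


F = k * t^a = 7 * 70^0.45
F = 7 * 6.765410

47.3579 mm


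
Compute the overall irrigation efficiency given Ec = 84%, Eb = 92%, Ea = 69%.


Ec = 0.84, Eb = 0.92, Ea = 0.69
E = 0.84 * 0.92 * 0.69 * 100 = 53.3232%

53.3232 %


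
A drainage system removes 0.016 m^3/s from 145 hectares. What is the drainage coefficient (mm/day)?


DC = Q * 86400 / (A * 10000) * 1000
DC = 0.016 * 86400 / (145 * 10000) * 1000
DC = 1382400.0000 / 1450000

0.9534 mm/day


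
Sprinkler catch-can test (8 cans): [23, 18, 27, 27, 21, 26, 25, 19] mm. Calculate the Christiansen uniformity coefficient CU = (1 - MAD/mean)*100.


mean = 23.250000 mm
MAD = 3.000000 mm
CU = (1 - 3.000000/23.250000)*100

87.0968 %


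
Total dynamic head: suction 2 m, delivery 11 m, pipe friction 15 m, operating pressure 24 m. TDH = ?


TDH = Hs + Hd + hf + Hp = 2 + 11 + 15 + 24 = 52

52 m


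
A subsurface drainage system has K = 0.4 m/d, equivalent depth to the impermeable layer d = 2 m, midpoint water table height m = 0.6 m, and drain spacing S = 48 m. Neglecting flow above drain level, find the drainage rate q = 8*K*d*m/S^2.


q = 8*K*d*m/S^2
q = 8*0.4*2*0.6/48^2
q = 3.8400 / 2304

0.0017 m/d


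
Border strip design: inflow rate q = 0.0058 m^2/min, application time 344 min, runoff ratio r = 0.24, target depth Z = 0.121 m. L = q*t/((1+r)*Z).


L = q*t/((1+r)*Z)
L = 0.0058*344/((1+0.24)*0.121)
L = 1.9952/0.15004

13.2978 m


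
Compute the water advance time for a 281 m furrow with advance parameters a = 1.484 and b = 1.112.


t = (L/a)^(1/b)
t = (281/1.484)^(1/1.112)
t = 189.353100^(1/1.112)

111.6624 min


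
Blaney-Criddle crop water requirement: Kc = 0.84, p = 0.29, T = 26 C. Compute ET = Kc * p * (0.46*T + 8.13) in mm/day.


ET = Kc * p * (0.46*T + 8.13)
ET = 0.84 * 0.29 * (0.46*26 + 8.13)
ET = 0.84 * 0.29 * 20.0900

4.8939 mm/day


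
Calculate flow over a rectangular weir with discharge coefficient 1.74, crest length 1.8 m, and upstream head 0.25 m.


Q = C * L * H^(3/2) = 1.74 * 1.8 * 0.25^1.5 = 1.74 * 1.8 * 0.125000

0.3915 m^3/s


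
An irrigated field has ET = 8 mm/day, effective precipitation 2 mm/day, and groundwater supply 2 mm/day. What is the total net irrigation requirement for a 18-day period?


Daily deficit = ET - Pe - GW = 8 - 2 - 2 = 4 mm/day
NIR = 4 * 18 = 72 mm

72.0000 mm


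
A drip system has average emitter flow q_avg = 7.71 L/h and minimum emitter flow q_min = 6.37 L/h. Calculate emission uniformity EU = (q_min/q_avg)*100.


EU = (q_min/q_avg)*100 = (6.37/7.71)*100 = 82.6200%

82.6200 %


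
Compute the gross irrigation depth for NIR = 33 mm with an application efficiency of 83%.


Ea = 83% = 0.83
GID = NIR / Ea = 33 / 0.83 = 39.7590 mm

39.7590 mm


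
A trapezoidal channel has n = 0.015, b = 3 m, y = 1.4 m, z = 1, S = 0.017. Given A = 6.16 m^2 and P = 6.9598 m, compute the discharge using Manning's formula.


R = A/P = 6.16/6.9598 = 0.885083
Q = (1/0.015) * 6.16 * 0.885083^(2/3) * 0.017^0.5

49.3594 m^3/s


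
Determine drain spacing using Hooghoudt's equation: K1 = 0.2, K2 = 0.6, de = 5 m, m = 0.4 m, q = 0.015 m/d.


S^2 = 8*K2*de*m/q + 4*K1*m^2/q
S^2 = 8*0.6*5*0.4/0.015 + 4*0.2*0.4^2/0.015
S = sqrt(648.5333)

25.4663 m


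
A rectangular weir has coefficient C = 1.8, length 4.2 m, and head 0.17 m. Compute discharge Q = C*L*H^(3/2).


Q = C * L * H^(3/2) = 1.8 * 4.2 * 0.17^1.5 = 1.8 * 4.2 * 0.070093

0.5299 m^3/s


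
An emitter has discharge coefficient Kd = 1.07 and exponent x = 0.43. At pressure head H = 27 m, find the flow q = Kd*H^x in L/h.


q = Kd * H^x = 1.07 * 27^0.43 = 1.07 * 4.125593

4.4144 L/h


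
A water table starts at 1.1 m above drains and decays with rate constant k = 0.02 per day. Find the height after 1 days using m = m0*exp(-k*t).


m = m0 * exp(-k*t)
m = 1.1 * exp(-0.02 * 1)
m = 1.1 * exp(-0.0200)

1.0782 m


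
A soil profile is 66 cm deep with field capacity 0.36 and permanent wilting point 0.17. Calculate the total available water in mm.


AWC = (FC - PWP) * d * 10
AWC = (0.36 - 0.17) * 66 * 10
AWC = 0.1900 * 66 * 10

125.4000 mm


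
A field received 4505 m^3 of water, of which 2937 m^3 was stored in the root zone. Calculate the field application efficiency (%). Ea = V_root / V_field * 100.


Ea = V_root / V_field * 100 = 2937 / 4505 * 100 = 65.1942%

65.1942 %


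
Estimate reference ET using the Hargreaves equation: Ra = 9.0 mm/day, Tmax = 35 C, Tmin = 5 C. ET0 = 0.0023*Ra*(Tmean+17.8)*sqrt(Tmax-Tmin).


Tmean = (Tmax + Tmin)/2 = (35 + 5)/2 = 20.0
ET0 = 0.0023 * 9.0 * (20.0 + 17.8) * sqrt(35 - 5)
ET0 = 0.0023 * 9.0 * 37.8 * 5.477226

4.2857 mm/day


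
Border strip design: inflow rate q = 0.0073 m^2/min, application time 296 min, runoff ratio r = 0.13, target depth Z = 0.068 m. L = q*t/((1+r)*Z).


L = q*t/((1+r)*Z)
L = 0.0073*296/((1+0.13)*0.068)
L = 2.1608/0.07684

28.1208 m


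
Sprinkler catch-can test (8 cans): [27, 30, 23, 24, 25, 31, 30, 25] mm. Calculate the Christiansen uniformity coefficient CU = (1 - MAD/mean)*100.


mean = 26.875000 mm
MAD = 2.625000 mm
CU = (1 - 2.625000/26.875000)*100

90.2326 %


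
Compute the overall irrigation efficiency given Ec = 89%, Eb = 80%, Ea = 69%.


Ec = 0.89, Eb = 0.8, Ea = 0.69
E = 0.89 * 0.8 * 0.69 * 100 = 49.1280%

49.1280 %


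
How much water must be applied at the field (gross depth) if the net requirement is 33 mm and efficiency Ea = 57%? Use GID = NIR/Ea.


Ea = 57% = 0.57
GID = NIR / Ea = 33 / 0.57 = 57.8947 mm

57.8947 mm


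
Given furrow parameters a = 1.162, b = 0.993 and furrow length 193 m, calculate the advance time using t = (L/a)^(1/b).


t = (L/a)^(1/b)
t = (193/1.162)^(1/0.993)
t = 166.092943^(1/0.993)

172.1881 min


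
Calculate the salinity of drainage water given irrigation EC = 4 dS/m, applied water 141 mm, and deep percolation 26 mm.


EC_dw = EC_iw * D_iw / D_dw
EC_dw = 4 * 141 / 26
EC_dw = 564 / 26

21.6923 dS/m


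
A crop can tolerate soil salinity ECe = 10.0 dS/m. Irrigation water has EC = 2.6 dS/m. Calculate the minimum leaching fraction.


LR = ECiw / (5*ECe - ECiw)
LR = 2.6 / (5*10.0 - 2.6)
LR = 2.6 / 47.4000

0.0549
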